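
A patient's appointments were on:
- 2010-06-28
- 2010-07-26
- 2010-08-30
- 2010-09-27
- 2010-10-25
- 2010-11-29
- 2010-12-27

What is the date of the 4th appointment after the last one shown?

2011-04-25

These are Mondays with 28, 35, 28, 28, 35, 28-day gaps.
Each is the final Monday of its month — 2010-08-30 is past the 28th, so '4th Monday' doesn't fit.
January 2011 ends with Monday 2011-01-31.
Last Monday of February 2011: 2011-02-28.
Last Monday of March 2011: 2011-03-28.
Last Monday of April 2011: 2011-04-25.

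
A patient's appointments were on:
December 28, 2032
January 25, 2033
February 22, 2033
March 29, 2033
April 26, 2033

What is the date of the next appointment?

Every date is a Tuesday; gaps 28, 28, 35, 28 days.
Each is the last Tuesday of its month (at least one falls on the 29th or later, ruling out '4th Tuesday').
May 2033 ends with Tuesday May 31, 2033.

May 31, 2033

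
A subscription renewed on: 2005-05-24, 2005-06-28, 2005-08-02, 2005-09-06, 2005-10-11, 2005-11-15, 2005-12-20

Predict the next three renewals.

2006-01-24, 2006-02-28, 2006-04-04

Every event comes 35 days after the last (35, 35, 35, 35, 35, 35).
2005-12-20 + 35 days = 2006-01-24.
2006-01-24 + 35 days = 2006-02-28.
2006-02-28 + 35 days = 2006-04-04.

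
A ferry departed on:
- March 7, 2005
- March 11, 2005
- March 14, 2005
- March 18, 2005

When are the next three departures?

Gaps: 4, 3, 4 days — not constant, but cyclic with period 2.
The events fall on every Monday and Friday.
The following Monday is March 21, 2005.
The following Friday is March 25, 2005.
Next Monday: March 28, 2005.

March 21, 2005; March 25, 2005; March 28, 2005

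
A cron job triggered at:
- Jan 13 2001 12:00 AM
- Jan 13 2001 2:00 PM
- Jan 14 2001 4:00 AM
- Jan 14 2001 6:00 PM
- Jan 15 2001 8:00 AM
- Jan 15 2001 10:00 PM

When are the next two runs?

Spacing: 14, 14, 14, 14, 14 h — constant 14 h.
Jan 15 2001 10:00 PM + 14 h = Jan 16 2001 12:00 PM.
Jan 16 2001 12:00 PM + 14 h = Jan 17 2001 2:00 AM.

Jan 16 2001 12:00 PM, Jan 17 2001 2:00 AM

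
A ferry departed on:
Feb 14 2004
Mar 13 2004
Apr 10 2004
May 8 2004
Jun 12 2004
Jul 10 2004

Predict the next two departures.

These are Saturdays at 28- or 35-day spacing (28, 28, 28, 35, 28).
The pattern: 2nd Saturday of the month.
2nd Saturday of August 2004: Aug 14 2004.
2nd Saturday of September 2004: Sep 11 2004.

Aug 14 2004, Sep 11 2004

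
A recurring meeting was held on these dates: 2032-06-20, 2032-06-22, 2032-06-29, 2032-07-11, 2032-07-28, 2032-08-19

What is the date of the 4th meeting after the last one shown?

2033-01-04

Gaps: 2, 7, 12, 17, 22 days — each gap is 5 larger than the previous one.
Next gap: 27 days. 2032-08-19 + 27 days = 2032-09-15.
Next gap: 32 days. 2032-09-15 + 32 days = 2032-10-17.
Next gap: 37 days. 2032-10-17 + 37 days = 2032-11-23.
Next gap: 42 days. 2032-11-23 + 42 days = 2033-01-04.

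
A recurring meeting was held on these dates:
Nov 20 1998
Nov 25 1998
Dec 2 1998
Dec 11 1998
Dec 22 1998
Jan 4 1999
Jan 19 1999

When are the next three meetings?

Feb 5 1999, Feb 24 1999, Mar 17 1999

The spacing grows by 2 each time: 5, 7, 9, 11, 13, 15 days.
Next gap: 17 days. Jan 19 1999 + 17 days = Feb 5 1999.
Next gap: 19 days. Feb 5 1999 + 19 days = Feb 24 1999.
Next gap: 21 days. Feb 24 1999 + 21 days = Mar 17 1999.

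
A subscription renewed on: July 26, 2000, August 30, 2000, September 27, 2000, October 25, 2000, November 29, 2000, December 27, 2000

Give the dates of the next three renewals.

Every date is a Wednesday; gaps 35, 28, 28, 35, 28 days.
Each is the last Wednesday of its month (at least one falls on the 29th or later, ruling out '4th Wednesday').
January 2001 ends with Wednesday January 31, 2001.
Last Wednesday of February 2001: February 28, 2001.
March 2001 ends with Wednesday March 28, 2001.

January 31, 2001; February 28, 2001; March 28, 2001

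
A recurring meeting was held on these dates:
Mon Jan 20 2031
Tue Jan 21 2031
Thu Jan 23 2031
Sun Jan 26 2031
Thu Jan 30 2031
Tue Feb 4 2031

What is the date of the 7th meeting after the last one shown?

The spacing grows by 1 each time: 1, 2, 3, 4, 5 days.
Next gap: 6 days. Tue Feb 4 2031 + 6 days = Mon Feb 10 2031.
Next gap: 7 days. Mon Feb 10 2031 + 7 days = Mon Feb 17 2031.
Next gap: 8 days. Mon Feb 17 2031 + 8 days = Tue Feb 25 2031.
Next gap: 9 days. Tue Feb 25 2031 + 9 days = Thu Mar 6 2031.
Next gap: 10 days. Thu Mar 6 2031 + 10 days = Sun Mar 16 2031.
Next gap: 11 days. Sun Mar 16 2031 + 11 days = Thu Mar 27 2031.
Next gap: 12 days. Thu Mar 27 2031 + 12 days = Tue Apr 8 2031.

Tue Apr 8 2031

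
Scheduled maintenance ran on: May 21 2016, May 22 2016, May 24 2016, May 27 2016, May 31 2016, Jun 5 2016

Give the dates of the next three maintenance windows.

Intervals are 1, 2, 3, 4, 5 days — an arithmetic progression with common difference 1.
Next gap: 6 days. Jun 5 2016 + 6 days = Jun 11 2016.
Next gap: 7 days. Jun 11 2016 + 7 days = Jun 18 2016.
Next gap: 8 days. Jun 18 2016 + 8 days = Jun 26 2016.

Jun 11 2016, Jun 18 2016, Jun 26 2016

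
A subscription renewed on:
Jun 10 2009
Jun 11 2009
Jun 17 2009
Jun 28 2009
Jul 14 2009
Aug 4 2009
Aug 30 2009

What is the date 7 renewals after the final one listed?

Jul 18 2010

Intervals are 1, 6, 11, 16, 21, 26 days — an arithmetic progression with common difference 5.
Next gap: 31 days. Aug 30 2009 + 31 days = Sep 30 2009.
Next gap: 36 days. Sep 30 2009 + 36 days = Nov 5 2009.
Next gap: 41 days. Nov 5 2009 + 41 days = Dec 16 2009.
Next gap: 46 days. Dec 16 2009 + 46 days = Jan 31 2010.
Next gap: 51 days. Jan 31 2010 + 51 days = Mar 23 2010.
Next gap: 56 days. Mar 23 2010 + 56 days = May 18 2010.
Next gap: 61 days. May 18 2010 + 61 days = Jul 18 2010.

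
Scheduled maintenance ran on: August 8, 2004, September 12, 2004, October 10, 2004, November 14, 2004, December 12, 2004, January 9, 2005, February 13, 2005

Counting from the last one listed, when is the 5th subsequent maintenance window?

All dates are Sundays, 35, 28, 35, 28, 28, 35 days apart.
Specifically, the 2nd Sunday of each month.
2nd Sunday of March 2005: March 13, 2005.
2nd Sunday of April 2005: April 10, 2005.
May 2005 — 2nd Sunday is May 8, 2005.
June 2005 — 2nd Sunday is June 12, 2005.
2nd Sunday of July 2005: July 10, 2005.

July 10, 2005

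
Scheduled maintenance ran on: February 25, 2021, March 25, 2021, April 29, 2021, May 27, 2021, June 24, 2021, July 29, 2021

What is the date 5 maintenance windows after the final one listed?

December 30, 2021

Every date is a Thursday; gaps 28, 35, 28, 28, 35 days.
Each is the last Thursday of its month (at least one falls on the 29th or later, ruling out '4th Thursday').
Last Thursday of August 2021: August 26, 2021.
Last Thursday of September 2021: September 30, 2021.
October 2021 ends with Thursday October 28, 2021.
November 2021 ends with Thursday November 25, 2021.
December 2021 ends with Thursday December 30, 2021.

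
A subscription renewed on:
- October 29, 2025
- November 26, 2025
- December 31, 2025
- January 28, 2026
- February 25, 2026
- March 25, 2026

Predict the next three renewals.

All Wednesdays; the gaps (28, 35, 28, 28, 28) vary with month length.
This is the last Wednesday of each month.
April 2026 ends with Wednesday April 29, 2026.
May 2026 ends with Wednesday May 27, 2026.
June 2026 ends with Wednesday June 24, 2026.

April 29, 2026; May 27, 2026; June 24, 2026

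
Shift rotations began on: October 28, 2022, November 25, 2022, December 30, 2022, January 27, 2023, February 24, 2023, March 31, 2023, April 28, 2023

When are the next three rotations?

Every date is a Friday; gaps 28, 35, 28, 28, 35, 28 days.
Each is the last Friday of its month (at least one falls on the 29th or later, ruling out '4th Friday').
Last Friday of May 2023: May 26, 2023.
June 2023 ends with Friday June 30, 2023.
July 2023 ends with Friday July 28, 2023.

May 26, 2023; June 30, 2023; July 28, 2023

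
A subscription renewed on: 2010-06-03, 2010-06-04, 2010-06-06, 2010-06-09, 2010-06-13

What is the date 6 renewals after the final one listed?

2010-07-28

Intervals are 1, 2, 3, 4 days — an arithmetic progression with common difference 1.
Next gap: 5 days. 2010-06-13 + 5 days = 2010-06-18.
Next gap: 6 days. 2010-06-18 + 6 days = 2010-06-24.
Next gap: 7 days. 2010-06-24 + 7 days = 2010-07-01.
Next gap: 8 days. 2010-07-01 + 8 days = 2010-07-09.
Next gap: 9 days. 2010-07-09 + 9 days = 2010-07-18.
Next gap: 10 days. 2010-07-18 + 10 days = 2010-07-28.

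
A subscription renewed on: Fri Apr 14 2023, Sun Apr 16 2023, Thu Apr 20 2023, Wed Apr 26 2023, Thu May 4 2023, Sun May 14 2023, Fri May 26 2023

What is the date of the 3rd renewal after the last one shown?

Thu Jul 13 2023

The spacing grows by 2 each time: 2, 4, 6, 8, 10, 12 days.
Next gap: 14 days. Fri May 26 2023 + 14 days = Fri Jun 9 2023.
Next gap: 16 days. Fri Jun 9 2023 + 16 days = Sun Jun 25 2023.
Next gap: 18 days. Sun Jun 25 2023 + 18 days = Thu Jul 13 2023.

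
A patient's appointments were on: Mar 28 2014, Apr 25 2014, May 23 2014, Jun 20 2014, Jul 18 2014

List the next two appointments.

Aug 15 2014, Sep 12 2014

The spacing is 28, 28, 28, 28 days — always 28 days.
Jul 18 2014 + 28 days = Aug 15 2014.
Aug 15 2014 + 28 days = Sep 12 2014.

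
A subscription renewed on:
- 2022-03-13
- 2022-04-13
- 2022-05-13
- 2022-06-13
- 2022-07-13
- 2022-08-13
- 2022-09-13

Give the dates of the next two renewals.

2022-10-13, 2022-11-13

Each date is the 13th; the gaps (31, 30, 31, 30, 31, 31) track the month lengths.
The rule is the 13th of each month.
Next: October 2022 → 2022-10-13.
November 2022: 2022-11-13.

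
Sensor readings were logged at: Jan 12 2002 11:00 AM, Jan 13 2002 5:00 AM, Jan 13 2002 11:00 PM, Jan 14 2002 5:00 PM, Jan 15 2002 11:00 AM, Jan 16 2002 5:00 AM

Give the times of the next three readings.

Gaps: 18, 18, 18, 18, 18 hours — each event is 18 hours after the previous one.
Jan 16 2002 5:00 AM + 18 h = Jan 16 2002 11:00 PM.
Jan 16 2002 11:00 PM + 18 h = Jan 17 2002 5:00 PM.
Jan 17 2002 5:00 PM + 18 h = Jan 18 2002 11:00 AM.

Jan 16 2002 11:00 PM, Jan 17 2002 5:00 PM, Jan 18 2002 11:00 AM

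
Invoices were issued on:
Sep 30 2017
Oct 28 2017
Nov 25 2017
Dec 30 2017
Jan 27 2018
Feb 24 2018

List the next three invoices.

Every date is a Saturday; gaps 28, 28, 35, 28, 28 days.
Each is the last Saturday of its month (at least one falls on the 29th or later, ruling out '4th Saturday').
Last Saturday of March 2018: Mar 31 2018.
Last Saturday of April 2018: Apr 28 2018.
May 2018 ends with Saturday May 26 2018.

Mar 31 2018, Apr 28 2018, May 26 2018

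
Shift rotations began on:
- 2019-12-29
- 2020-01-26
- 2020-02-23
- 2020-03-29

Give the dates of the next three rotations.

These are Sundays with 28, 28, 35-day gaps.
Each is the final Sunday of its month — 2019-12-29 is past the 28th, so '4th Sunday' doesn't fit.
Last Sunday of April 2020: 2020-04-26.
Last Sunday of May 2020: 2020-05-31.
Last Sunday of June 2020: 2020-06-28.

2020-04-26, 2020-05-31, 2020-06-28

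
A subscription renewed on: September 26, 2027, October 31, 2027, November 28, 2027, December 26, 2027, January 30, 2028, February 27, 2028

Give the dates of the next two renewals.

These are Sundays with 35, 28, 28, 35, 28-day gaps.
Each is the final Sunday of its month — October 31, 2027 is past the 28th, so '4th Sunday' doesn't fit.
March 2028 ends with Sunday March 26, 2028.
April 2028 ends with Sunday April 30, 2028.

March 26, 2028; April 30, 2028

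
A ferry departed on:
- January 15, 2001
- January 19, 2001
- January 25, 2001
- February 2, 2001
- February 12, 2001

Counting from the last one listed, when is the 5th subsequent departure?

May 3, 2001

Intervals are 4, 6, 8, 10 days — an arithmetic progression with common difference 2.
Next gap: 12 days. February 12, 2001 + 12 days = February 24, 2001.
Next gap: 14 days. February 24, 2001 + 14 days = March 10, 2001.
Next gap: 16 days. March 10, 2001 + 16 days = March 26, 2001.
Next gap: 18 days. March 26, 2001 + 18 days = April 13, 2001.
Next gap: 20 days. April 13, 2001 + 20 days = May 3, 2001.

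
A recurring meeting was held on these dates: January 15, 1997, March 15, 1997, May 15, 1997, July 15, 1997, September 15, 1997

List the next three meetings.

The day-of-month is always 15 (59, 61, 61, 62 days between events).
So this recurs on the 15th of every 2 months.
Next: November 1997 → November 15, 1997.
Next: January 1998 → January 15, 1998.
March 1998: March 15, 1998.

November 15, 1997; January 15, 1998; March 15, 1998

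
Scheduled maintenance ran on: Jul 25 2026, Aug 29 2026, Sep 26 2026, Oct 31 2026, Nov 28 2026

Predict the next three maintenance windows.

Every date is a Saturday; gaps 35, 28, 35, 28 days.
Each is the last Saturday of its month (at least one falls on the 29th or later, ruling out '4th Saturday').
December 2026 ends with Saturday Dec 26 2026.
Last Saturday of January 2027: Jan 30 2027.
Last Saturday of February 2027: Feb 27 2027.

Dec 26 2026, Jan 30 2027, Feb 27 2027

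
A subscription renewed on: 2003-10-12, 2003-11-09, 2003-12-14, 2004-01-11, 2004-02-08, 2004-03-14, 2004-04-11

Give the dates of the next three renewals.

These are Sundays at 28- or 35-day spacing (28, 35, 28, 28, 35, 28).
The pattern: 2nd Sunday of the month.
May 2004 — 2nd Sunday is 2004-05-09.
June 2004 — 2nd Sunday is 2004-06-13.
2nd Sunday of July 2004: 2004-07-11.

2004-05-09, 2004-06-13, 2004-07-11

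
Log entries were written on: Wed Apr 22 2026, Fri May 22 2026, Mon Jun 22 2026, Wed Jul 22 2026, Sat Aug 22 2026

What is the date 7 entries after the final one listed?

Mon Mar 22 2027

The day-of-month is always 22 (30, 31, 30, 31 days between events).
So this recurs on the 22nd of each month.
September 2026: Tue Sep 22 2026.
October 2026: Thu Oct 22 2026.
November 2026: Sun Nov 22 2026.
Next: December 2026 → Tue Dec 22 2026.
Next: January 2027 → Fri Jan 22 2027.
Next: February 2027 → Mon Feb 22 2027.
March 2027: Mon Mar 22 2027.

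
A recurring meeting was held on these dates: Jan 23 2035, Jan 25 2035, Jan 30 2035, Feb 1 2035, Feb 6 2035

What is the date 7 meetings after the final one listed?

Mar 1 2035

Gaps: 2, 5, 2, 5 days — not constant, but cyclic with period 2.
The events fall on every Tuesday and Thursday.
The following Thursday is Feb 8 2035.
The following Tuesday is Feb 13 2035.
The following Thursday is Feb 15 2035.
Next Tuesday: Feb 20 2035.
The following Thursday is Feb 22 2035.
The following Tuesday is Feb 27 2035.
The following Thursday is Mar 1 2035.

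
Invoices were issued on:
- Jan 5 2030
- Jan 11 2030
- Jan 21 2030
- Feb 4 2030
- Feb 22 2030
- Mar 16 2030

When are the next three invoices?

Apr 11 2030, May 11 2030, Jun 14 2030

Intervals are 6, 10, 14, 18, 22 days — an arithmetic progression with common difference 4.
Next gap: 26 days. Mar 16 2030 + 26 days = Apr 11 2030.
Next gap: 30 days. Apr 11 2030 + 30 days = May 11 2030.
Next gap: 34 days. May 11 2030 + 34 days = Jun 14 2030.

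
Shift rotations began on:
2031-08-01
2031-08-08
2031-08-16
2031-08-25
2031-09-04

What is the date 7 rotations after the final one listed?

The spacing grows by 1 each time: 7, 8, 9, 10 days.
Next gap: 11 days. 2031-09-04 + 11 days = 2031-09-15.
Next gap: 12 days. 2031-09-15 + 12 days = 2031-09-27.
Next gap: 13 days. 2031-09-27 + 13 days = 2031-10-10.
Next gap: 14 days. 2031-10-10 + 14 days = 2031-10-24.
Next gap: 15 days. 2031-10-24 + 15 days = 2031-11-08.
Next gap: 16 days. 2031-11-08 + 16 days = 2031-11-24.
Next gap: 17 days. 2031-11-24 + 17 days = 2031-12-11.

2031-12-11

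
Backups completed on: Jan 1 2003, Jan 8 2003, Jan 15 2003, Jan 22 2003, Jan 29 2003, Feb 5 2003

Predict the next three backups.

Feb 12 2003, Feb 19 2003, Feb 26 2003

Every event comes 7 days after the last (7, 7, 7, 7, 7).
Feb 5 2003 + 7 days = Feb 12 2003.
Feb 12 2003 + 7 days = Feb 19 2003.
Feb 19 2003 + 7 days = Feb 26 2003.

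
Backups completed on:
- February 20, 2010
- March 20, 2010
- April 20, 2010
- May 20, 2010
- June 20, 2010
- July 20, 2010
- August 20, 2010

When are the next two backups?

September 20, 2010; October 20, 2010

The day-of-month is always 20 (28, 31, 30, 31, 30, 31 days between events).
So this recurs on the 20th of each month.
Next: September 2010 → September 20, 2010.
October 2010: October 20, 2010.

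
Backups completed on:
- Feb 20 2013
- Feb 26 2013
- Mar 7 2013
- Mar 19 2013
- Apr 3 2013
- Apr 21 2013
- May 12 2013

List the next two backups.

The spacing grows by 3 each time: 6, 9, 12, 15, 18, 21 days.
Next gap: 24 days. May 12 2013 + 24 days = Jun 5 2013.
Next gap: 27 days. Jun 5 2013 + 27 days = Jul 2 2013.

Jun 5 2013, Jul 2 2013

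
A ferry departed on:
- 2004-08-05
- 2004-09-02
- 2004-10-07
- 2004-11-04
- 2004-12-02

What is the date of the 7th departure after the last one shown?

These are Thursdays at 28- or 35-day spacing (28, 35, 28, 28).
The pattern: 1st Thursday of the month.
1st Thursday of January 2005: 2005-01-06.
1st Thursday of February 2005: 2005-02-03.
March 2005 — 1st Thursday is 2005-03-03.
1st Thursday of April 2005: 2005-04-07.
1st Thursday of May 2005: 2005-05-05.
June 2005 — 1st Thursday is 2005-06-02.
1st Thursday of July 2005: 2005-07-07.

2005-07-07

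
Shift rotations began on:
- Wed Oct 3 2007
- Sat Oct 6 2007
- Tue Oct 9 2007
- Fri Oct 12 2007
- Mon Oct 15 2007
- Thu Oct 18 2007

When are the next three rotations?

Gaps between consecutive events: 3, 3, 3, 3, 3 days — a constant 3-day interval.
Thu Oct 18 2007 + 3 days = Sun Oct 21 2007.
Sun Oct 21 2007 + 3 days = Wed Oct 24 2007.
Wed Oct 24 2007 + 3 days = Sat Oct 27 2007.

Sun Oct 21 2007, Wed Oct 24 2007, Sat Oct 27 2007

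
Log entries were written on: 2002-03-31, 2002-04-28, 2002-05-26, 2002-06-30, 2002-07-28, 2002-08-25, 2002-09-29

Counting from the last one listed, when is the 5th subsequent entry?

2003-02-23

These are Sundays with 28, 28, 35, 28, 28, 35-day gaps.
Each is the final Sunday of its month — 2002-03-31 is past the 28th, so '4th Sunday' doesn't fit.
October 2002 ends with Sunday 2002-10-27.
Last Sunday of November 2002: 2002-11-24.
December 2002 ends with Sunday 2002-12-29.
Last Sunday of January 2003: 2003-01-26.
February 2003 ends with Sunday 2003-02-23.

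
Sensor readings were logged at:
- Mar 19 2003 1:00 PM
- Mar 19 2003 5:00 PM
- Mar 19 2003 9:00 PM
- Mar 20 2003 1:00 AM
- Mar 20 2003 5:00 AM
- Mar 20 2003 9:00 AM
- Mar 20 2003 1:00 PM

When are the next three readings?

Spacing: 4, 4, 4, 4, 4, 4 h — constant 4 h.
Mar 20 2003 1:00 PM + 4 h = Mar 20 2003 5:00 PM.
Mar 20 2003 5:00 PM + 4 h = Mar 20 2003 9:00 PM.
Mar 20 2003 9:00 PM + 4 h = Mar 21 2003 1:00 AM.

Mar 20 2003 5:00 PM, Mar 20 2003 9:00 PM, Mar 21 2003 1:00 AM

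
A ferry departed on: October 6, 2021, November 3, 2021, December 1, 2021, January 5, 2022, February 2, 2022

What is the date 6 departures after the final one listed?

August 3, 2022

All dates are Wednesdays, 28, 28, 35, 28 days apart.
Specifically, the 1st Wednesday of each month.
March 2022 — 1st Wednesday is March 2, 2022.
1st Wednesday of April 2022: April 6, 2022.
1st Wednesday of May 2022: May 4, 2022.
June 2022 — 1st Wednesday is June 1, 2022.
1st Wednesday of July 2022: July 6, 2022.
1st Wednesday of August 2022: August 3, 2022.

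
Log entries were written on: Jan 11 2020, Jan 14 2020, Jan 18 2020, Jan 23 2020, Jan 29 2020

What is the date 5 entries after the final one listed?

Mar 14 2020

The spacing grows by 1 each time: 3, 4, 5, 6 days.
Next gap: 7 days. Jan 29 2020 + 7 days = Feb 5 2020.
Next gap: 8 days. Feb 5 2020 + 8 days = Feb 13 2020.
Next gap: 9 days. Feb 13 2020 + 9 days = Feb 22 2020.
Next gap: 10 days. Feb 22 2020 + 10 days = Mar 3 2020.
Next gap: 11 days. Mar 3 2020 + 11 days = Mar 14 2020.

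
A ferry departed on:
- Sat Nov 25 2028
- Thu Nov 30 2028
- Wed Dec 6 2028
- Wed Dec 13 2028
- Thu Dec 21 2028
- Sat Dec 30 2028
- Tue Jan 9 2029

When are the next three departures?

Sat Jan 20 2029, Thu Feb 1 2029, Wed Feb 14 2029

Intervals are 5, 6, 7, 8, 9, 10 days — an arithmetic progression with common difference 1.
Next gap: 11 days. Tue Jan 9 2029 + 11 days = Sat Jan 20 2029.
Next gap: 12 days. Sat Jan 20 2029 + 12 days = Thu Feb 1 2029.
Next gap: 13 days. Thu Feb 1 2029 + 13 days = Wed Feb 14 2029.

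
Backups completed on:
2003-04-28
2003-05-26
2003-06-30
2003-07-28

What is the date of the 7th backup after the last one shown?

2004-02-23

Every date is a Monday; gaps 28, 35, 28 days.
Each is the last Monday of its month (at least one falls on the 29th or later, ruling out '4th Monday').
August 2003 ends with Monday 2003-08-25.
Last Monday of September 2003: 2003-09-29.
Last Monday of October 2003: 2003-10-27.
Last Monday of November 2003: 2003-11-24.
Last Monday of December 2003: 2003-12-29.
January 2004 ends with Monday 2004-01-26.
Last Monday of February 2004: 2004-02-23.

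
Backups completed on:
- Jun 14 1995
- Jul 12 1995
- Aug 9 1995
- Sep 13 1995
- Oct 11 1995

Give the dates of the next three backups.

All dates are Wednesdays, 28, 28, 35, 28 days apart.
Specifically, the 2nd Wednesday of each month.
November 1995 — 2nd Wednesday is Nov 8 1995.
December 1995 — 2nd Wednesday is Dec 13 1995.
January 1996 — 2nd Wednesday is Jan 10 1996.

Nov 8 1995, Dec 13 1995, Jan 10 1996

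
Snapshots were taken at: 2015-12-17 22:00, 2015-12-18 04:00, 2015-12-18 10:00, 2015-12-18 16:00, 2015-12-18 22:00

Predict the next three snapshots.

Gaps: 6, 6, 6, 6 hours — each event is 6 hours after the previous one.
2015-12-18 22:00 + 6 h = 2015-12-19 04:00.
2015-12-19 04:00 + 6 h = 2015-12-19 10:00.
2015-12-19 10:00 + 6 h = 2015-12-19 16:00.

2015-12-19 04:00, 2015-12-19 10:00, 2015-12-19 16:00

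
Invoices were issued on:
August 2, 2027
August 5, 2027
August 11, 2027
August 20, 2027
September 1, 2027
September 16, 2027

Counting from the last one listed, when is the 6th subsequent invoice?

February 16, 2028

Intervals are 3, 6, 9, 12, 15 days — an arithmetic progression with common difference 3.
Next gap: 18 days. September 16, 2027 + 18 days = October 4, 2027.
Next gap: 21 days. October 4, 2027 + 21 days = October 25, 2027.
Next gap: 24 days. October 25, 2027 + 24 days = November 18, 2027.
Next gap: 27 days. November 18, 2027 + 27 days = December 15, 2027.
Next gap: 30 days. December 15, 2027 + 30 days = January 14, 2028.
Next gap: 33 days. January 14, 2028 + 33 days = February 16, 2028.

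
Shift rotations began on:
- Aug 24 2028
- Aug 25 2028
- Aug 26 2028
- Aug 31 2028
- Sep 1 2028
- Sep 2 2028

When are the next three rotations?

Sep 7 2028, Sep 8 2028, Sep 9 2028

Gaps: 1, 1, 5, 1, 1 days — not constant, but cyclic with period 3.
The events fall on every Thursday, Friday and Saturday.
Next Thursday: Sep 7 2028.
Next Friday: Sep 8 2028.
Next Saturday: Sep 9 2028.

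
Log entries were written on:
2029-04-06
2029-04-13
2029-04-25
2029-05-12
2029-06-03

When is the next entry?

Intervals are 7, 12, 17, 22 days — an arithmetic progression with common difference 5.
Next gap: 27 days. 2029-06-03 + 27 days = 2029-06-30.

2029-06-30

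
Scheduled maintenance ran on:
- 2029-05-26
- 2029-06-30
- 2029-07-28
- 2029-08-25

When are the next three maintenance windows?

2029-09-29, 2029-10-27, 2029-11-24

These are Saturdays with 35, 28, 28-day gaps.
Each is the final Saturday of its month — 2029-06-30 is past the 28th, so '4th Saturday' doesn't fit.
Last Saturday of September 2029: 2029-09-29.
Last Saturday of October 2029: 2029-10-27.
November 2029 ends with Saturday 2029-11-24.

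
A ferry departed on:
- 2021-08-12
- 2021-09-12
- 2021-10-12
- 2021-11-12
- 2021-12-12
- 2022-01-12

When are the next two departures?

2022-02-12, 2022-03-12

Gaps: 31, 30, 31, 30, 31 days — not constant. Every event is on the 12th of the month.
Pattern: the 12th of each month.
Next: February 2022 → 2022-02-12.
March 2022: 2022-03-12.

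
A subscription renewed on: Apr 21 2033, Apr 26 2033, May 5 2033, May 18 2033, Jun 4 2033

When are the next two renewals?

Jun 25 2033, Jul 20 2033

Gaps: 5, 9, 13, 17 days — each gap is 4 larger than the previous one.
Next gap: 21 days. Jun 4 2033 + 21 days = Jun 25 2033.
Next gap: 25 days. Jun 25 2033 + 25 days = Jul 20 2033.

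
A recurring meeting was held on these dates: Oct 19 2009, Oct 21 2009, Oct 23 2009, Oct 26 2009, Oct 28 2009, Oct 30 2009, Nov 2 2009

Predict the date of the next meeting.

The gap pattern 2, 2, 3, 2, 2, 3 repeats every 3 events.
These are the Mondays, Wednesdays and Fridays of each week.
Next Wednesday: Nov 4 2009.

Nov 4 2009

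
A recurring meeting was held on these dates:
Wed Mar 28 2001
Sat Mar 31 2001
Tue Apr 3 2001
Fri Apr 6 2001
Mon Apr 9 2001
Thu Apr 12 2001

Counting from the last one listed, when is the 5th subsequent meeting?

Fri Apr 27 2001

Gaps between consecutive events: 3, 3, 3, 3, 3 days — a constant 3-day interval.
Thu Apr 12 2001 + 3 days = Sun Apr 15 2001.
Sun Apr 15 2001 + 3 days = Wed Apr 18 2001.
Wed Apr 18 2001 + 3 days = Sat Apr 21 2001.
Sat Apr 21 2001 + 3 days = Tue Apr 24 2001.
Tue Apr 24 2001 + 3 days = Fri Apr 27 2001.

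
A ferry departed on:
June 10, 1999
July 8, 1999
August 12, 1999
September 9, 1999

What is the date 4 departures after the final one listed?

January 13, 2000

These are Thursdays at 28- or 35-day spacing (28, 35, 28).
The pattern: 2nd Thursday of the month.
October 1999 — 2nd Thursday is October 14, 1999.
2nd Thursday of November 1999: November 11, 1999.
December 1999 — 2nd Thursday is December 9, 1999.
2nd Thursday of January 2000: January 13, 2000.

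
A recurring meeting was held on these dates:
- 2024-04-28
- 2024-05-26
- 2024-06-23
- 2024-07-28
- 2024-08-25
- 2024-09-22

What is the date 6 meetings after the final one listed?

2025-03-23

Gaps: 28, 28, 35, 28, 28 days — a mix of 28 and 35. Every date is a Sunday.
Each is the 4th Sunday of its month.
October 2024 — 4th Sunday is 2024-10-27.
November 2024 — 4th Sunday is 2024-11-24.
4th Sunday of December 2024: 2024-12-22.
4th Sunday of January 2025: 2025-01-26.
February 2025 — 4th Sunday is 2025-02-23.
March 2025 — 4th Sunday is 2025-03-23.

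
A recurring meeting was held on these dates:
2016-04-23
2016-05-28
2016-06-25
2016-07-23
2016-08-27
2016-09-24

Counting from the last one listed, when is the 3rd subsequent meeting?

2016-12-24

All dates are Saturdays, 35, 28, 28, 35, 28 days apart.
Specifically, the 4th Saturday of each month.
October 2016 — 4th Saturday is 2016-10-22.
November 2016 — 4th Saturday is 2016-11-26.
4th Saturday of December 2016: 2016-12-24.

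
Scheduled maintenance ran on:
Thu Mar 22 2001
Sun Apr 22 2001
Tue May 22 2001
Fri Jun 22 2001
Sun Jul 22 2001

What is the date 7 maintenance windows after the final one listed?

Gaps: 31, 30, 31, 30 days — not constant. Every event is on the 22nd of the month.
Pattern: the 22nd of each month.
August 2001: Wed Aug 22 2001.
Next: September 2001 → Sat Sep 22 2001.
October 2001: Mon Oct 22 2001.
November 2001: Thu Nov 22 2001.
December 2001: Sat Dec 22 2001.
Next: January 2002 → Tue Jan 22 2002.
February 2002: Fri Feb 22 2002.

Fri Feb 22 2002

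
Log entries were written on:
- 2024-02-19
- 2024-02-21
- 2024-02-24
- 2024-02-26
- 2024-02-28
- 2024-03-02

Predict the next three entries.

The gap pattern 2, 3, 2, 2, 3 repeats every 3 events.
These are the Mondays, Wednesdays and Saturdays of each week.
Next Monday: 2024-03-04.
Next Wednesday: 2024-03-06.
Next Saturday: 2024-03-09.

2024-03-04, 2024-03-06, 2024-03-09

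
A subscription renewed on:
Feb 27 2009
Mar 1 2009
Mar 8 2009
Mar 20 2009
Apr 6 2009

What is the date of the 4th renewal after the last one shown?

Aug 2 2009

Intervals are 2, 7, 12, 17 days — an arithmetic progression with common difference 5.
Next gap: 22 days. Apr 6 2009 + 22 days = Apr 28 2009.
Next gap: 27 days. Apr 28 2009 + 27 days = May 25 2009.
Next gap: 32 days. May 25 2009 + 32 days = Jun 26 2009.
Next gap: 37 days. Jun 26 2009 + 37 days = Aug 2 2009.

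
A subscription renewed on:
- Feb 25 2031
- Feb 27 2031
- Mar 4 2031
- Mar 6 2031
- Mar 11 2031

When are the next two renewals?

Every event lands on a Tuesday or Thursday (gaps cycle 2, 5, 2, 5).
So the schedule is: every Tuesday and Thursday.
The following Thursday is Mar 13 2031.
The following Tuesday is Mar 18 2031.

Mar 13 2031, Mar 18 2031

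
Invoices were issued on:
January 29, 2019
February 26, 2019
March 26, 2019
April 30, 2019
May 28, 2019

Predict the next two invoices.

These are Tuesdays with 28, 28, 35, 28-day gaps.
Each is the final Tuesday of its month — January 29, 2019 is past the 28th, so '4th Tuesday' doesn't fit.
June 2019 ends with Tuesday June 25, 2019.
July 2019 ends with Tuesday July 30, 2019.

June 25, 2019; July 30, 2019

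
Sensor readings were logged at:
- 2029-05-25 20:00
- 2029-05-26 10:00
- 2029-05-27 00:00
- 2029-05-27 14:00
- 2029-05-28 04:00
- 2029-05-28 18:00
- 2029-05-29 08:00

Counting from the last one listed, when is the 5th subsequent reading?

Spacing: 14, 14, 14, 14, 14, 14 h — constant 14 h.
2029-05-29 08:00 + 14 h = 2029-05-29 22:00.
2029-05-29 22:00 + 14 h = 2029-05-30 12:00.
2029-05-30 12:00 + 14 h = 2029-05-31 02:00.
2029-05-31 02:00 + 14 h = 2029-05-31 16:00.
2029-05-31 16:00 + 14 h = 2029-06-01 06:00.

2029-06-01 06:00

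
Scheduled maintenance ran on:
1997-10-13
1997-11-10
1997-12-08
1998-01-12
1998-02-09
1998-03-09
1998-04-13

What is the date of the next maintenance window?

All dates are Mondays, 28, 28, 35, 28, 28, 35 days apart.
Specifically, the 2nd Monday of each month.
May 1998 — 2nd Monday is 1998-05-11.

1998-05-11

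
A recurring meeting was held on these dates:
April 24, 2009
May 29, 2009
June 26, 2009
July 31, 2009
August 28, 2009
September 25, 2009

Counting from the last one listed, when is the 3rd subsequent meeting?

Every date is a Friday; gaps 35, 28, 35, 28, 28 days.
Each is the last Friday of its month (at least one falls on the 29th or later, ruling out '4th Friday').
October 2009 ends with Friday October 30, 2009.
November 2009 ends with Friday November 27, 2009.
December 2009 ends with Friday December 25, 2009.

December 25, 2009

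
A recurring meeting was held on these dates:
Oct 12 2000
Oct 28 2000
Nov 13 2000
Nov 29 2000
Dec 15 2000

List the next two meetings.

Dec 31 2000, Jan 16 2001

The spacing is 16, 16, 16, 16 days — always 16 days.
Dec 15 2000 + 16 days = Dec 31 2000.
Dec 31 2000 + 16 days = Jan 16 2001.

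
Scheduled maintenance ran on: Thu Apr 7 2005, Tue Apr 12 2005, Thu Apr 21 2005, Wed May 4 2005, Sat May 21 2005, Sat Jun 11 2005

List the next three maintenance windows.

Wed Jul 6 2005, Thu Aug 4 2005, Tue Sep 6 2005

Gaps: 5, 9, 13, 17, 21 days — each gap is 4 larger than the previous one.
Next gap: 25 days. Sat Jun 11 2005 + 25 days = Wed Jul 6 2005.
Next gap: 29 days. Wed Jul 6 2005 + 29 days = Thu Aug 4 2005.
Next gap: 33 days. Thu Aug 4 2005 + 33 days = Tue Sep 6 2005.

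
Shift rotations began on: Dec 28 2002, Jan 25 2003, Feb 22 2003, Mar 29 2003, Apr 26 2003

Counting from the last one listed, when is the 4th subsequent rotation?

Aug 30 2003

All Saturdays; the gaps (28, 28, 35, 28) vary with month length.
This is the last Saturday of each month.
May 2003 ends with Saturday May 31 2003.
June 2003 ends with Saturday Jun 28 2003.
July 2003 ends with Saturday Jul 26 2003.
August 2003 ends with Saturday Aug 30 2003.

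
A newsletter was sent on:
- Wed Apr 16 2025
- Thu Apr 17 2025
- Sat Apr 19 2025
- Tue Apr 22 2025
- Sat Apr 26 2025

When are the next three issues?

Thu May 1 2025, Wed May 7 2025, Wed May 14 2025

Gaps: 1, 2, 3, 4 days — each gap is 1 larger than the previous one.
Next gap: 5 days. Sat Apr 26 2025 + 5 days = Thu May 1 2025.
Next gap: 6 days. Thu May 1 2025 + 6 days = Wed May 7 2025.
Next gap: 7 days. Wed May 7 2025 + 7 days = Wed May 14 2025.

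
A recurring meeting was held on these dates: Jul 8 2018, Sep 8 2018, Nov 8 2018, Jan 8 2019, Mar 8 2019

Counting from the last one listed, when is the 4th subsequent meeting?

The day-of-month is always 8 (62, 61, 61, 59 days between events).
So this recurs on the 8th of every 2 months.
May 2019: May 8 2019.
Next: July 2019 → Jul 8 2019.
September 2019: Sep 8 2019.
November 2019: Nov 8 2019.

Nov 8 2019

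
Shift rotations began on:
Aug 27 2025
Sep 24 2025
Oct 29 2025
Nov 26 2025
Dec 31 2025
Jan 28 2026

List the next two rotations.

Feb 25 2026, Mar 25 2026

All Wednesdays; the gaps (28, 35, 28, 35, 28) vary with month length.
This is the last Wednesday of each month.
February 2026 ends with Wednesday Feb 25 2026.
Last Wednesday of March 2026: Mar 25 2026.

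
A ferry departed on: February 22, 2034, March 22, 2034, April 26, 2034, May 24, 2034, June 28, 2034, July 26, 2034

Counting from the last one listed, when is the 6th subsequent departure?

January 24, 2035

Gaps: 28, 35, 28, 35, 28 days — a mix of 28 and 35. Every date is a Wednesday.
Each is the 4th Wednesday of its month.
4th Wednesday of August 2034: August 23, 2034.
September 2034 — 4th Wednesday is September 27, 2034.
4th Wednesday of October 2034: October 25, 2034.
November 2034 — 4th Wednesday is November 22, 2034.
December 2034 — 4th Wednesday is December 27, 2034.
4th Wednesday of January 2035: January 24, 2035.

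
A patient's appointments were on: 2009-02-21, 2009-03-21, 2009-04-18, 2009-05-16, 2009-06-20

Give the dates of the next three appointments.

Gaps: 28, 28, 28, 35 days — a mix of 28 and 35. Every date is a Saturday.
Each is the 3rd Saturday of its month.
3rd Saturday of July 2009: 2009-07-18.
3rd Saturday of August 2009: 2009-08-15.
September 2009 — 3rd Saturday is 2009-09-19.

2009-07-18, 2009-08-15, 2009-09-19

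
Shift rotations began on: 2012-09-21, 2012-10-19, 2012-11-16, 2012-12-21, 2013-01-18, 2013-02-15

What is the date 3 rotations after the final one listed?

2013-05-17

These are Fridays at 28- or 35-day spacing (28, 28, 35, 28, 28).
The pattern: 3rd Friday of the month.
3rd Friday of March 2013: 2013-03-15.
April 2013 — 3rd Friday is 2013-04-19.
May 2013 — 3rd Friday is 2013-05-17.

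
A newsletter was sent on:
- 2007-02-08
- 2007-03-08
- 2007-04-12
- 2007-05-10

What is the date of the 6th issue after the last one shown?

All dates are Thursdays, 28, 35, 28 days apart.
Specifically, the 2nd Thursday of each month.
2nd Thursday of June 2007: 2007-06-14.
2nd Thursday of July 2007: 2007-07-12.
August 2007 — 2nd Thursday is 2007-08-09.
September 2007 — 2nd Thursday is 2007-09-13.
2nd Thursday of October 2007: 2007-10-11.
November 2007 — 2nd Thursday is 2007-11-08.

2007-11-08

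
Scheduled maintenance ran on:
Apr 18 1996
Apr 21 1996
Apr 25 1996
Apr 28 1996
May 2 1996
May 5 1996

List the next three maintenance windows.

May 9 1996, May 12 1996, May 16 1996

Gaps: 3, 4, 3, 4, 3 days — not constant, but cyclic with period 2.
The events fall on every Thursday and Sunday.
Next Thursday: May 9 1996.
Next Sunday: May 12 1996.
Next Thursday: May 16 1996.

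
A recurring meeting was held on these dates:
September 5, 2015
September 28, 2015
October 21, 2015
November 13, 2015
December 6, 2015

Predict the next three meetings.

The spacing is 23, 23, 23, 23 days — always 23 days.
December 6, 2015 + 23 days = December 29, 2015.
December 29, 2015 + 23 days = January 21, 2016.
January 21, 2016 + 23 days = February 13, 2016.

December 29, 2015; January 21, 2016; February 13, 2016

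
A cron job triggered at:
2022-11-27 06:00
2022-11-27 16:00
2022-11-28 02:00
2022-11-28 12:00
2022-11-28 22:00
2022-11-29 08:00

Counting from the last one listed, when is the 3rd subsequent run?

Spacing: 10, 10, 10, 10, 10 h — constant 10 h.
2022-11-29 08:00 + 10 h = 2022-11-29 18:00.
2022-11-29 18:00 + 10 h = 2022-11-30 04:00.
2022-11-30 04:00 + 10 h = 2022-11-30 14:00.

2022-11-30 14:00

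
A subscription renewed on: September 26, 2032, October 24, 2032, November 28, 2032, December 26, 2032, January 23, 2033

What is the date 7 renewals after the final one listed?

August 28, 2033

These are Sundays at 28- or 35-day spacing (28, 35, 28, 28).
The pattern: 4th Sunday of the month.
February 2033 — 4th Sunday is February 27, 2033.
March 2033 — 4th Sunday is March 27, 2033.
4th Sunday of April 2033: April 24, 2033.
4th Sunday of May 2033: May 22, 2033.
4th Sunday of June 2033: June 26, 2033.
4th Sunday of July 2033: July 24, 2033.
4th Sunday of August 2033: August 28, 2033.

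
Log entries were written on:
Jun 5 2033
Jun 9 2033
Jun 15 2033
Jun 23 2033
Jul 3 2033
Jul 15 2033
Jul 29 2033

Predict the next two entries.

The spacing grows by 2 each time: 4, 6, 8, 10, 12, 14 days.
Next gap: 16 days. Jul 29 2033 + 16 days = Aug 14 2033.
Next gap: 18 days. Aug 14 2033 + 18 days = Sep 1 2033.

Aug 14 2033, Sep 1 2033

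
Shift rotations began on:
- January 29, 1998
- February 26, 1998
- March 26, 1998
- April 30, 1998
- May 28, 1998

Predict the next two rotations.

June 25, 1998; July 30, 1998

All Thursdays; the gaps (28, 28, 35, 28) vary with month length.
This is the last Thursday of each month.
Last Thursday of June 1998: June 25, 1998.
July 1998 ends with Thursday July 30, 1998.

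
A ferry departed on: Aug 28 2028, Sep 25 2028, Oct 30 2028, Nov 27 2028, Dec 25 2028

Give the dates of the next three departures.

Jan 29 2029, Feb 26 2029, Mar 26 2029

Every date is a Monday; gaps 28, 35, 28, 28 days.
Each is the last Monday of its month (at least one falls on the 29th or later, ruling out '4th Monday').
Last Monday of January 2029: Jan 29 2029.
February 2029 ends with Monday Feb 26 2029.
Last Monday of March 2029: Mar 26 2029.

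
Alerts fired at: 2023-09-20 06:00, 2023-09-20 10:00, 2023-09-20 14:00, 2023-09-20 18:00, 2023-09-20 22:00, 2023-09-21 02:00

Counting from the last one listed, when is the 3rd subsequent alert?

Gaps: 4, 4, 4, 4, 4 hours — each event is 4 hours after the previous one.
2023-09-21 02:00 + 4 h = 2023-09-21 06:00.
2023-09-21 06:00 + 4 h = 2023-09-21 10:00.
2023-09-21 10:00 + 4 h = 2023-09-21 14:00.

2023-09-21 14:00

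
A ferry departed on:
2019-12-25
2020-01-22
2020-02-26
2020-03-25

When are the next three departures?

All dates are Wednesdays, 28, 35, 28 days apart.
Specifically, the 4th Wednesday of each month.
April 2020 — 4th Wednesday is 2020-04-22.
4th Wednesday of May 2020: 2020-05-27.
4th Wednesday of June 2020: 2020-06-24.

2020-04-22, 2020-05-27, 2020-06-24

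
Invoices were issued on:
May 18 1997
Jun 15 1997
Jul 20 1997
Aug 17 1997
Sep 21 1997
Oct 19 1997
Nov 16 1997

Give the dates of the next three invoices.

All dates are Sundays, 28, 35, 28, 35, 28, 28 days apart.
Specifically, the 3rd Sunday of each month.
December 1997 — 3rd Sunday is Dec 21 1997.
3rd Sunday of January 1998: Jan 18 1998.
3rd Sunday of February 1998: Feb 15 1998.

Dec 21 1997, Jan 18 1998, Feb 15 1998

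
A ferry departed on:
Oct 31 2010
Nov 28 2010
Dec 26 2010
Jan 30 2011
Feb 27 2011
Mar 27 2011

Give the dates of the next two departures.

Apr 24 2011, May 29 2011

Every date is a Sunday; gaps 28, 28, 35, 28, 28 days.
Each is the last Sunday of its month (at least one falls on the 29th or later, ruling out '4th Sunday').
Last Sunday of April 2011: Apr 24 2011.
May 2011 ends with Sunday May 29 2011.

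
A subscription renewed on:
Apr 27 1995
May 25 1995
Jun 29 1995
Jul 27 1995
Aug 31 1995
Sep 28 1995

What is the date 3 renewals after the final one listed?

These are Thursdays with 28, 35, 28, 35, 28-day gaps.
Each is the final Thursday of its month — Jun 29 1995 is past the 28th, so '4th Thursday' doesn't fit.
October 1995 ends with Thursday Oct 26 1995.
Last Thursday of November 1995: Nov 30 1995.
Last Thursday of December 1995: Dec 28 1995.

Dec 28 1995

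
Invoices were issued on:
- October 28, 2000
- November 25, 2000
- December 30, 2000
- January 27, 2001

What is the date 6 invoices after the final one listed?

Every date is a Saturday; gaps 28, 35, 28 days.
Each is the last Saturday of its month (at least one falls on the 29th or later, ruling out '4th Saturday').
Last Saturday of February 2001: February 24, 2001.
Last Saturday of March 2001: March 31, 2001.
Last Saturday of April 2001: April 28, 2001.
May 2001 ends with Saturday May 26, 2001.
Last Saturday of June 2001: June 30, 2001.
Last Saturday of July 2001: July 28, 2001.

July 28, 2001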